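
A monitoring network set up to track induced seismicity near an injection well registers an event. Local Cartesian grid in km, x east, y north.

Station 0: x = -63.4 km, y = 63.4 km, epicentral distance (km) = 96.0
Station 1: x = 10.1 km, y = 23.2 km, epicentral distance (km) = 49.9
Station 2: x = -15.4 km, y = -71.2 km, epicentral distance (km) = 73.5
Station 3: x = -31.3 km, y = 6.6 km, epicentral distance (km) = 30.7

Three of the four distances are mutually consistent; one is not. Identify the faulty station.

Solve using three stations at a time. Using Station 0, Station 1, Station 3 (subtract circle equations pairwise → linear system) gives (x, y) ≈ (-15.4, -19.8).
Distances from that point to each station vs reported:
  Station 0: calculated 96.0 vs reported 96.0 → residual 0.0 km
  Station 1: calculated 50.0 vs reported 49.9 → residual 0.1 km
  Station 2: calculated 51.4 vs reported 73.5 → residual 22.1 km
  Station 3: calculated 30.8 vs reported 30.7 → residual 0.1 km
Station 0, Station 1, Station 3 are mutually consistent (residuals ≈ 0); Station 2 is off by 22.1 km.

Station 2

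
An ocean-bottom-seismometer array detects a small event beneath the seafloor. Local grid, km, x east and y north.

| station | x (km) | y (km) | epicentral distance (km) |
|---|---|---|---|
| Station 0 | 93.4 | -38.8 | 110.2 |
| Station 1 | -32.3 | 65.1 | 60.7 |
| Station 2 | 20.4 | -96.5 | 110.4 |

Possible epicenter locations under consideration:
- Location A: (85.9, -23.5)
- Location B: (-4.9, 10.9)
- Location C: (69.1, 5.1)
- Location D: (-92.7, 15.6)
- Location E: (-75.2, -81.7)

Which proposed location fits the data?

For each candidate, compare |candidate − station| to the reported distance:
Location A: residuals Station 0 93.2, Station 1 87.0, Station 2 12.3 → max 93.2 km
Location B: residuals Station 0 0.1, Station 1 0.0, Station 2 0.1 → max 0.1 km
Location C: residuals Station 0 60.0, Station 1 57.1, Station 2 2.3 → max 60.0 km
Location D: residuals Station 0 83.7, Station 1 17.4, Station 2 48.8 → max 83.7 km
Location E: residuals Station 0 63.8, Station 1 92.2, Station 2 13.7 → max 92.2 km
Only Location B has all residuals ≈ 0.

Location B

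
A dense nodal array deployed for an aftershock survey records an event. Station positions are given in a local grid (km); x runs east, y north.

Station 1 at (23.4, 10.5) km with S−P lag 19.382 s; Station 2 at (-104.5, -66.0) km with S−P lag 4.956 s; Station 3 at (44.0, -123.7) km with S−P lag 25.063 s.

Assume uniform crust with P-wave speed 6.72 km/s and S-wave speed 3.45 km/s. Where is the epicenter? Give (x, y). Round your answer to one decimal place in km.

Distance from S−P lag: d = Δt · v_P v_S / (v_P − v_S) = Δt · (6.72·3.45)/(6.72−3.45) ≈ 7.0899·Δt.
So d_Station 1 = 137.42, d_Station 2 = 35.14, d_Station 3 = 177.69 km.
Circle about each station: (x − 23.4)² + (y − 10.5)² = 137.42²; (x + 104.5)² + (y + 66.0)² = 35.14²; (x − 44.0)² + (y + 123.7)² = 177.69².
Subtracting the Station 1 equation from the Station 2 and Station 3 equations removes the quadratic terms:
-255.8 x − 153.0 y = 32267.88
41.2 x − 268.4 y = 3890.40
Solving the 2×2 system: x ≈ -107.6, y ≈ -31.0 km.

-107.6 km east, -31.0 km north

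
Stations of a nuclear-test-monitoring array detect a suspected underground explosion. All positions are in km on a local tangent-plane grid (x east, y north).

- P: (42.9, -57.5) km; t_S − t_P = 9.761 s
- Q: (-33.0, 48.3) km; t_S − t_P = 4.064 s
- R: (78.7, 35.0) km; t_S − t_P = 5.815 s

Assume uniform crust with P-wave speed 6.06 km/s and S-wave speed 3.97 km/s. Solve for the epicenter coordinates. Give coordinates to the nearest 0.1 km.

Distance from S−P lag: d = Δt · v_P v_S / (v_P − v_S) = Δt · (6.06·3.97)/(6.06−3.97) ≈ 11.5111·Δt.
So d_P = 112.36, d_Q = 46.78, d_R = 66.94 km.
Circle about each station: (x − 42.9)² + (y + 57.5)² = 112.36²; (x + 33.0)² + (y − 48.3)² = 46.78²; (x − 78.7)² + (y − 35.0)² = 66.94².
Subtracting the P equation from the Q and R equations removes the quadratic terms:
-151.8 x + 211.6 y = 8711.63
71.6 x + 185.0 y = 10415.84
Solving the 2×2 system: x ≈ 13.7, y ≈ 51.0 km.

(13.7, 51.0)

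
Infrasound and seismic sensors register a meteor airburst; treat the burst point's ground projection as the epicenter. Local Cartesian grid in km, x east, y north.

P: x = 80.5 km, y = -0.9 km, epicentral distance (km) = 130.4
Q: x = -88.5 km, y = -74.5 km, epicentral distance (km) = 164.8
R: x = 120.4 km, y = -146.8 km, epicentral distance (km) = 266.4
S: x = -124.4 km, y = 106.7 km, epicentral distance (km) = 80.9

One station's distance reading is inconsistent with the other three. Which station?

S

Solve using three stations at a time. Using P, Q, R (subtract circle equations pairwise → linear system) gives (x, y) ≈ (-23.9, 77.1).
Distances from that point to each station vs reported:
  P: calculated 130.3 vs reported 130.4 → residual 0.1 km
  Q: calculated 164.7 vs reported 164.8 → residual 0.1 km
  R: calculated 266.4 vs reported 266.4 → residual 0.0 km
  S: calculated 104.7 vs reported 80.9 → residual 23.8 km
P, Q, R are mutually consistent (residuals ≈ 0); S is off by 23.8 km.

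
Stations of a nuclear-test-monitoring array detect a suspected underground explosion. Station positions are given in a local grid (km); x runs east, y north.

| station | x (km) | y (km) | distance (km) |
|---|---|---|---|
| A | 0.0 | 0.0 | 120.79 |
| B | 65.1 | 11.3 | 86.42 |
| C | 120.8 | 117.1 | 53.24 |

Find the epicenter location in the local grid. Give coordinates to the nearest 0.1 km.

(71.3, 97.5)

Circle about each station: x² + y² = 120.79²; (x − 65.1)² + (y − 11.3)² = 86.42²; (x − 120.8)² + (y − 117.1)² = 53.24².
Subtracting the A equation from the B and C equations removes the quadratic terms:
130.2 x + 22.6 y = 11487.51
241.6 x + 234.2 y = 40060.78
Solving the 2×2 system: x ≈ 71.3, y ≈ 97.5 km.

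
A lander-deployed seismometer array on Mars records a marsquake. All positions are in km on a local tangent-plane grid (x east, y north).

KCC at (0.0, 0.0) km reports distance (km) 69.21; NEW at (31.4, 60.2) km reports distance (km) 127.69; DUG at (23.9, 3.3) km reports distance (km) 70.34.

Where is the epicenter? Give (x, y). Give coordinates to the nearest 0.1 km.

Circle about each station: x² + y² = 69.21²; (x − 31.4)² + (y − 60.2)² = 127.69²; (x − 23.9)² + (y − 3.3)² = 70.34².
Subtracting the KCC equation from the NEW and DUG equations removes the quadratic terms:
62.8 x + 120.4 y = -6904.71
47.8 x + 6.6 y = 424.41
Solving the 2×2 system: x ≈ 18.1, y ≈ -66.8 km.
Check against KCC (with the unrounded x, y): √(x²+y²) = 69.20 ≈ 69.21 km. ✓

x ≈ 18.1 km, y ≈ -66.8 km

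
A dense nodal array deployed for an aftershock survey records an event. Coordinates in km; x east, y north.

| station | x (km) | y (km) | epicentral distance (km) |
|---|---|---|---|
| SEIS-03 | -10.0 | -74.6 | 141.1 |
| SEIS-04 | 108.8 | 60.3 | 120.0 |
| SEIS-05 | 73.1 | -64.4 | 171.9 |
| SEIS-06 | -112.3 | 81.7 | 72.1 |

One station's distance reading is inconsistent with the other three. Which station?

Solve using three stations at a time. Using SEIS-03, SEIS-05, SEIS-06 (subtract circle equations pairwise → linear system) gives (x, y) ≈ (-42.7, 62.7).
Distances from that point to each station vs reported:
  SEIS-03: calculated 141.1 vs reported 141.1 → residual 0.0 km
  SEIS-04: calculated 151.5 vs reported 120.0 → residual 31.5 km
  SEIS-05: calculated 171.9 vs reported 171.9 → residual 0.0 km
  SEIS-06: calculated 72.2 vs reported 72.1 → residual 0.1 km
SEIS-03, SEIS-05, SEIS-06 are mutually consistent (residuals ≈ 0); SEIS-04 is off by 31.5 km.

SEIS-04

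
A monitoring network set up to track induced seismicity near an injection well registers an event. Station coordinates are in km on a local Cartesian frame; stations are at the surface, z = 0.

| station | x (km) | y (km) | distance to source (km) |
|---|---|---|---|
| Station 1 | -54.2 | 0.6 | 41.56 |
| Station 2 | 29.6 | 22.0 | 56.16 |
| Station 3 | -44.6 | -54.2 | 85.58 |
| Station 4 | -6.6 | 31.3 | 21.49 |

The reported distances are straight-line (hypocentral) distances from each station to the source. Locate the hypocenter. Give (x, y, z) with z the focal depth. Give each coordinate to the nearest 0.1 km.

(-25.2, 28.5, 10.4)

Each station gives a sphere (x−x_i)² + (y−y_i)² + z² = d_i² (stations at z=0).
Subtracting the Station 1 sphere from Station 2 and Station 3: z² cancels, leaving linear equations in x and y:
167.6 x + 42.8 y = -3004.55
19.2 x − 109.6 y = -3607.90
Solving: x ≈ -25.206, y ≈ 28.503 km (keep extra digits for the depth step; rounded: -25.2, 28.5).
Then from the Station 1 sphere: z² = 41.56² − (x + 54.2)² − (y − 0.6)² with x = -25.206, y = 28.503, so z ≈ 10.393 ≈ 10.4 km.
Check against Station 4 (with the unrounded solution): distance 21.49 ≈ 21.49 km. ✓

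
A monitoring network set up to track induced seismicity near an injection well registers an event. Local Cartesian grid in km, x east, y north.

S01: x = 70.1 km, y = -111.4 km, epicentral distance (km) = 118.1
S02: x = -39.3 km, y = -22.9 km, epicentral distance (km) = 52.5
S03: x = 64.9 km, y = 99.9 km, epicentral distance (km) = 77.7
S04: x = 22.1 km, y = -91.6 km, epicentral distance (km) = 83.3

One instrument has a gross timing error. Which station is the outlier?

S03

Solve using three stations at a time. Using S01, S02, S04 (subtract circle equations pairwise → linear system) gives (x, y) ≈ (11.2, -9.1).
Distances from that point to each station vs reported:
  S01: calculated 118.0 vs reported 118.1 → residual 0.1 km
  S02: calculated 52.4 vs reported 52.5 → residual 0.1 km
  S03: calculated 121.5 vs reported 77.7 → residual 43.8 km
  S04: calculated 83.2 vs reported 83.3 → residual 0.1 km
S01, S02, S04 are mutually consistent (residuals ≈ 0); S03 is off by 43.8 km.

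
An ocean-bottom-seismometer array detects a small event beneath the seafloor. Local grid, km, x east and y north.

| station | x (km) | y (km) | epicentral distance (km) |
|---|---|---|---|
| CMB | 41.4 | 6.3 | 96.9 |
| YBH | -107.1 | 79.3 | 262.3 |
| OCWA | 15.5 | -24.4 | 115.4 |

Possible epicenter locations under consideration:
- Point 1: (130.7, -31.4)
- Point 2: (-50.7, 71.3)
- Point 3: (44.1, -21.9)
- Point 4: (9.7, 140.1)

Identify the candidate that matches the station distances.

Point 1

For each candidate, compare |candidate − station| to the reported distance:
Point 1: residuals CMB 0.0, YBH 0.0, OCWA 0.0 → max 0.0 km
Point 2: residuals CMB 15.8, YBH 205.3, OCWA 1.0 → max 205.3 km
Point 3: residuals CMB 68.6, YBH 80.4, OCWA 86.7 → max 86.7 km
Point 4: residuals CMB 40.6, YBH 130.6, OCWA 49.2 → max 130.6 km
Only Point 1 has all residuals ≈ 0.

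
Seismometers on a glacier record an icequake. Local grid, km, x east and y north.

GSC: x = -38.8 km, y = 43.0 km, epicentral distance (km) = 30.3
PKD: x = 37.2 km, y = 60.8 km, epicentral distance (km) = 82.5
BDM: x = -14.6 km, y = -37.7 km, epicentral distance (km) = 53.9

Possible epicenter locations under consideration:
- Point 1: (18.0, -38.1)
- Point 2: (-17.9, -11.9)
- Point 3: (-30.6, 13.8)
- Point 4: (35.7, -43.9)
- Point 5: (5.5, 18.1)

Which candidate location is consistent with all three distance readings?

For each candidate, compare |candidate − station| to the reported distance:
Point 1: residuals GSC 68.7, PKD 18.2, BDM 21.3 → max 68.7 km
Point 2: residuals GSC 28.4, PKD 8.7, BDM 27.9 → max 28.4 km
Point 3: residuals GSC 0.0, PKD 0.0, BDM 0.0 → max 0.0 km
Point 4: residuals GSC 84.2, PKD 22.2, BDM 3.2 → max 84.2 km
Point 5: residuals GSC 20.5, PKD 29.3, BDM 5.4 → max 29.3 km
Only Point 3 has all residuals ≈ 0.

Point 3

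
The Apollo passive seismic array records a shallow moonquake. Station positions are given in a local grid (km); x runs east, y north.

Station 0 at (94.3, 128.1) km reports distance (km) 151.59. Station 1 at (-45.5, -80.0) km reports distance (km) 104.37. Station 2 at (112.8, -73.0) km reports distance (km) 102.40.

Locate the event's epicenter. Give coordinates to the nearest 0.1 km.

Circle about each station: (x − 94.3)² + (y − 128.1)² = 151.59²; (x + 45.5)² + (y + 80.0)² = 104.37²; (x − 112.8)² + (y + 73.0)² = 102.40².
Subtracting pairs of circle equations eliminates x²+y² and gives linear equations (the radical axes):
-279.6 x − 416.2 y = -4745.42
37.0 x − 402.2 y = 5244.51
Solving the 2×2 system: x ≈ 32.0, y ≈ -10.1 km.

32.0 km east, -10.1 km north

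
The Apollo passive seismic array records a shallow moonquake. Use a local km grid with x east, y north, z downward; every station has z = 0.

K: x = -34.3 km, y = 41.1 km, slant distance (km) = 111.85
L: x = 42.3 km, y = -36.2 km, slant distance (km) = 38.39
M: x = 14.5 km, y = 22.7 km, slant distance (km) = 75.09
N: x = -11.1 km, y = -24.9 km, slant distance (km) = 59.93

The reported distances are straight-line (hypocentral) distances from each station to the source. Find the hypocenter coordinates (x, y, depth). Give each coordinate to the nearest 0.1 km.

Each station gives a sphere (x−x_i)² + (y−y_i)² + z² = d_i² (stations at z=0).
Subtracting the K sphere from L and M: z² cancels, leaving linear equations in x and y:
153.2 x − 154.6 y = 11270.66
97.6 x − 36.8 y = 4731.75
Solving: x ≈ 33.516, y ≈ -39.689 km (keep extra digits for the depth step; rounded: 33.5, -39.7).
Then from the K sphere: z² = 111.85² − (x + 34.3)² − (y − 41.1)² with x = 33.516, y = -39.689, so z ≈ 37.210 ≈ 37.2 km.
Check against N (with the unrounded solution): distance 59.95 ≈ 59.93 km. ✓

(33.5, -39.7, 37.2)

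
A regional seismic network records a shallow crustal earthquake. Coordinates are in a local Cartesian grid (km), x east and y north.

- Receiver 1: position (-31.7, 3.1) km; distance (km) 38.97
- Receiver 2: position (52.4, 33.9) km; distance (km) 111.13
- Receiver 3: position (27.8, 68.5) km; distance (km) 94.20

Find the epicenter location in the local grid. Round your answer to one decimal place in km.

(-58.7, 31.2)

Circle about each station: (x + 31.7)² + (y − 3.1)² = 38.97²; (x − 52.4)² + (y − 33.9)² = 111.13²; (x − 27.8)² + (y − 68.5)² = 94.20².
Subtracting the Receiver 1 equation from the Receiver 2 and Receiver 3 equations removes the quadratic terms:
168.2 x + 61.6 y = -7950.75
119.0 x + 130.8 y = -2904.39
Solving the 2×2 system: x ≈ -58.7, y ≈ 31.2 km.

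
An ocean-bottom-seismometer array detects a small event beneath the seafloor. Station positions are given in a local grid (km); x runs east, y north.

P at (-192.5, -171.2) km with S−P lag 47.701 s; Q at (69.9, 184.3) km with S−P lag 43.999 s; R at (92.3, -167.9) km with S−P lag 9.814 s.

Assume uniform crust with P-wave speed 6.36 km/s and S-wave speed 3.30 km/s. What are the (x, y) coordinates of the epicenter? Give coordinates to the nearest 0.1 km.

Distance from S−P lag: d = Δt · v_P v_S / (v_P − v_S) = Δt · (6.36·3.30)/(6.36−3.30) ≈ 6.8588·Δt.
So d_P = 327.17, d_Q = 301.78, d_R = 67.31 km.
Circle about each station: (x + 192.5)² + (y + 171.2)² = 327.17²; (x − 69.9)² + (y − 184.3)² = 301.78²; (x − 92.3)² + (y + 167.9)² = 67.31².
Subtracting the P equation from the Q and R equations removes the quadratic terms:
524.8 x + 711.0 y = -11544.15
569.6 x + 6.6 y = 72853.58
Solving the 2×2 system: x ≈ 129.2, y ≈ -111.6 km.

129.2 km east, -111.6 km north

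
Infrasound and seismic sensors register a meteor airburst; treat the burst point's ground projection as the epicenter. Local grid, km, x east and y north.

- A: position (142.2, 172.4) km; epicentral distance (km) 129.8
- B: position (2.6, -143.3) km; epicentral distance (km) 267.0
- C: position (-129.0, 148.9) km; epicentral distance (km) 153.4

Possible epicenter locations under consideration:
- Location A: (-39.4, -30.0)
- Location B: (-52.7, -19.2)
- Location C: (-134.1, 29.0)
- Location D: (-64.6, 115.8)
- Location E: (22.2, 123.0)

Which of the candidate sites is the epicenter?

For each candidate, compare |candidate − station| to the reported distance:
Location A: residuals A 142.1, B 146.2, C 46.7 → max 146.2 km
Location B: residuals A 143.5, B 131.1, C 31.2 → max 143.5 km
Location C: residuals A 181.5, B 47.1, C 33.4 → max 181.5 km
Location D: residuals A 84.6, B 0.7, C 81.0 → max 84.6 km
Location E: residuals A 0.0, B 0.0, C 0.0 → max 0.0 km
Only Location E has all residuals ≈ 0.

Location E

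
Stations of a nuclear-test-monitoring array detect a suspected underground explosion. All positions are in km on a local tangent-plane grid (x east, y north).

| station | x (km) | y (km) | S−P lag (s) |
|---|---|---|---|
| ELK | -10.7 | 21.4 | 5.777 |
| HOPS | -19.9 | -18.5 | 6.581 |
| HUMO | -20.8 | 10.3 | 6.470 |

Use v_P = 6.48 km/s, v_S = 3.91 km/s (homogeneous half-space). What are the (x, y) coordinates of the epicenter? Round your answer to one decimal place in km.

42.2 km east, 0.3 km north

Distance from S−P lag: d = Δt · v_P v_S / (v_P − v_S) = Δt · (6.48·3.91)/(6.48−3.91) ≈ 9.8587·Δt.
So d_ELK = 56.95, d_HOPS = 64.88, d_HUMO = 63.79 km.
Circle about each station: (x + 10.7)² + (y − 21.4)² = 56.95²; (x + 19.9)² + (y + 18.5)² = 64.88²; (x + 20.8)² + (y − 10.3)² = 63.79².
Subtracting pairs of circle equations eliminates x²+y² and gives linear equations (the radical axes):
-18.4 x − 79.8 y = -800.30
-20.2 x − 22.2 y = -859.58
Solving the 2×2 system: x ≈ 42.2, y ≈ 0.3 km.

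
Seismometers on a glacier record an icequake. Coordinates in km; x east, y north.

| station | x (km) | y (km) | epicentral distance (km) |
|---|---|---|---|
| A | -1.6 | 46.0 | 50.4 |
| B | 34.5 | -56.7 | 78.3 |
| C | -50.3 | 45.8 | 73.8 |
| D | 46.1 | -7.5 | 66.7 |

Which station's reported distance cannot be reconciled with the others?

Solve using three stations at a time. Using A, B, D (subtract circle equations pairwise → linear system) gives (x, y) ≈ (-20.2, -0.7).
Distances from that point to each station vs reported:
  A: calculated 50.3 vs reported 50.4 → residual 0.1 km
  B: calculated 78.2 vs reported 78.3 → residual 0.1 km
  C: calculated 55.4 vs reported 73.8 → residual 18.4 km
  D: calculated 66.6 vs reported 66.7 → residual 0.1 km
A, B, D are mutually consistent (residuals ≈ 0); C is off by 18.4 km.

C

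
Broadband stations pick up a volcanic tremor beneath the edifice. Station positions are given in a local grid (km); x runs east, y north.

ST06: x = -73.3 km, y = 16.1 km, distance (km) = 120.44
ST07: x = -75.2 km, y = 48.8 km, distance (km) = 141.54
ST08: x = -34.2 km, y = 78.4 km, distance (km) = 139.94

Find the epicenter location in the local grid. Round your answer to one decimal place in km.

Circle about each station: (x + 73.3)² + (y − 16.1)² = 120.44²; (x + 75.2)² + (y − 48.8)² = 141.54²; (x + 34.2)² + (y − 78.4)² = 139.94².
Subtracting the ST06 equation from the ST07 and ST08 equations removes the quadratic terms:
-3.8 x + 65.4 y = -3123.40
78.2 x + 124.6 y = -3393.31
Solving the 2×2 system: x ≈ 29.9, y ≈ -46.0 km.
Check against ST06 (with the unrounded x, y): √((x + 73.3)²+(y − 16.1)²) = 120.48 ≈ 120.44 km. ✓

x ≈ 29.9 km, y ≈ -46.0 km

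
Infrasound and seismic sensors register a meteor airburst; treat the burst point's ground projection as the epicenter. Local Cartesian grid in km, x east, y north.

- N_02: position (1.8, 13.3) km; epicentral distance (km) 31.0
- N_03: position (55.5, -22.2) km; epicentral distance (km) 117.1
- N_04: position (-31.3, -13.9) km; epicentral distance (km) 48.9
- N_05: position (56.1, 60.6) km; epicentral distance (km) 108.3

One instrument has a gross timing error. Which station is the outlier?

Solve using three stations at a time. Using N_03, N_04, N_05 (subtract circle equations pairwise → linear system) gives (x, y) ≈ (-48.3, 31.9).
Distances from that point to each station vs reported:
  N_02: calculated 53.5 vs reported 31.0 → residual 22.5 km
  N_03: calculated 117.1 vs reported 117.1 → residual 0.0 km
  N_04: calculated 48.9 vs reported 48.9 → residual 0.0 km
  N_05: calculated 108.3 vs reported 108.3 → residual 0.0 km
N_03, N_04, N_05 are mutually consistent (residuals ≈ 0); N_02 is off by 22.5 km.

N_02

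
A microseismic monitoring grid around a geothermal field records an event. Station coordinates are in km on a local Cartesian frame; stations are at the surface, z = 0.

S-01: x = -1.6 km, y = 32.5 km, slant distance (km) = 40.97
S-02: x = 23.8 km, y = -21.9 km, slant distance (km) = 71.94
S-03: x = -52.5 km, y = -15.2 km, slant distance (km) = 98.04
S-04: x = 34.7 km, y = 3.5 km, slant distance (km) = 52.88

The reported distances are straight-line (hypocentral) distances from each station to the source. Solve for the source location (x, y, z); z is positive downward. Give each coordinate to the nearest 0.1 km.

(20.0, 41.6, 33.6)

Each station gives a sphere (x−x_i)² + (y−y_i)² + z² = d_i² (stations at z=0).
Subtracting the S-01 sphere from S-02 and S-03: z² cancels, leaving linear equations in x and y:
50.8 x − 108.8 y = -3509.58
-101.8 x − 95.4 y = -6004.82
Solving: x ≈ 20.004, y ≈ 41.597 km (keep extra digits for the depth step; rounded: 20.0, 41.6).
Then from the S-01 sphere: z² = 40.97² − (x + 1.6)² − (y − 32.5)² with x = 20.004, y = 41.597, so z ≈ 33.601 ≈ 33.6 km.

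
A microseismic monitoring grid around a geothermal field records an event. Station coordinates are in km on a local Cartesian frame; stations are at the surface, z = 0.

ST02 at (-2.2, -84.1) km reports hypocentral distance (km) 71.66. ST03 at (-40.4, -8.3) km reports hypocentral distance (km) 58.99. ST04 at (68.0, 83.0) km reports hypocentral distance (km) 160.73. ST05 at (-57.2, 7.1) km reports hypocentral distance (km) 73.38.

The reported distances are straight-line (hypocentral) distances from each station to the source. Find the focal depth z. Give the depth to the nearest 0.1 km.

Each station gives a sphere (x−x_i)² + (y−y_i)² + z² = d_i² (stations at z=0).
Subtracting the ST02 sphere from ST03 and ST04: z² cancels, leaving linear equations in x and y:
-76.4 x + 151.6 y = -3721.26
140.4 x + 334.2 y = -16263.63
Solving: x ≈ -26.100, y ≈ -37.700 km (keep extra digits for the depth step; rounded: -26.1, -37.7).
Then from the ST02 sphere: z² = 71.66² − (x + 2.2)² − (y + 84.1)² with x = -26.100, y = -37.700, so z ≈ 49.102 ≈ 49.1 km.

49.1 km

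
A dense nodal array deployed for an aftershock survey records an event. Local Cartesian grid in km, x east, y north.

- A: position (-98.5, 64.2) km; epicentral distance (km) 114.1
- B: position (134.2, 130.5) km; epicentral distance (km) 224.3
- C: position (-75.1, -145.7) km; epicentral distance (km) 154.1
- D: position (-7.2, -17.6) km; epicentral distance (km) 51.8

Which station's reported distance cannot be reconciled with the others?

Solve using three stations at a time. Using B, C, D (subtract circle equations pairwise → linear system) gives (x, y) ≈ (-52.9, 6.8).
Distances from that point to each station vs reported:
  A: calculated 73.3 vs reported 114.1 → residual 40.8 km
  B: calculated 224.3 vs reported 224.3 → residual 0.0 km
  C: calculated 154.1 vs reported 154.1 → residual 0.0 km
  D: calculated 51.8 vs reported 51.8 → residual 0.0 km
B, C, D are mutually consistent (residuals ≈ 0); A is off by 40.8 km.

A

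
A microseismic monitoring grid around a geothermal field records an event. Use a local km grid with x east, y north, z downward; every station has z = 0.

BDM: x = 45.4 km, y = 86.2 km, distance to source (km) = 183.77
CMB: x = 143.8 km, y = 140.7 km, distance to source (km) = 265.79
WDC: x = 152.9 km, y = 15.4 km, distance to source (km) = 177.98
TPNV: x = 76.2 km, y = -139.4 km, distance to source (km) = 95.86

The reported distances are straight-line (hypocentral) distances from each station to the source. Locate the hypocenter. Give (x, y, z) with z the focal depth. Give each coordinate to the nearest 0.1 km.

Each station gives a sphere (x−x_i)² + (y−y_i)² + z² = d_i² (stations at z=0).
Subtracting the BDM sphere from CMB and WDC: z² cancels, leaving linear equations in x and y:
196.8 x + 109.0 y = -5889.58
215.0 x − 141.6 y = 16218.50
Solving: x ≈ 18.203, y ≈ -86.899 km (keep extra digits for the depth step; rounded: 18.2, -86.9).
Then from the BDM sphere: z² = 183.77² − (x − 45.4)² − (y − 86.2)² with x = 18.203, y = -86.899, so z ≈ 55.394 ≈ 55.4 km.

x ≈ 18.2 km, y ≈ -86.9 km, depth ≈ 55.4 km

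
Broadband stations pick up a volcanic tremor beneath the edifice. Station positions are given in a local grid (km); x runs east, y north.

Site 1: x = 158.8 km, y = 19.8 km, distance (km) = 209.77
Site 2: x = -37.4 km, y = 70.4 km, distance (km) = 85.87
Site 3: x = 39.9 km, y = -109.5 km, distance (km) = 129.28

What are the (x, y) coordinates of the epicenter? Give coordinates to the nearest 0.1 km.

Circle about each station: (x − 158.8)² + (y − 19.8)² = 209.77²; (x + 37.4)² + (y − 70.4)² = 85.87²; (x − 39.9)² + (y + 109.5)² = 129.28².
Subtracting pairs of circle equations eliminates x²+y² and gives linear equations (the radical axes):
-392.4 x + 101.2 y = 17375.24
-237.8 x − 258.6 y = 15262.91
Solving the 2×2 system: x ≈ -48.1, y ≈ -14.8 km.
Check against Site 1 (with the unrounded x, y): √((x − 158.8)²+(y − 19.8)²) = 209.77 ≈ 209.77 km. ✓

(-48.1, -14.8)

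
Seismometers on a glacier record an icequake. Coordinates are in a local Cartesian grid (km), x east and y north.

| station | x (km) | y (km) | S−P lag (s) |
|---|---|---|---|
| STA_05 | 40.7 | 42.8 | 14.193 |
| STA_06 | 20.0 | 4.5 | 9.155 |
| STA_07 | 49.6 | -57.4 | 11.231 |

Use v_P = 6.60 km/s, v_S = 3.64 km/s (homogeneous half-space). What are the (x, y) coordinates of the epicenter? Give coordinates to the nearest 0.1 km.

x ≈ -39.8 km, y ≈ -39.6 km

Distance from S−P lag: d = Δt · v_P v_S / (v_P − v_S) = Δt · (6.60·3.64)/(6.60−3.64) ≈ 8.1162·Δt.
So d_STA_05 = 115.19, d_STA_06 = 74.30, d_STA_07 = 91.15 km.
Circle about each station: (x − 40.7)² + (y − 42.8)² = 115.19²; (x − 20.0)² + (y − 4.5)² = 74.30²; (x − 49.6)² + (y + 57.4)² = 91.15².
Subtracting the STA_05 equation from the STA_06 and STA_07 equations removes the quadratic terms:
-41.4 x − 76.6 y = 4680.17
17.8 x − 200.4 y = 7227.00
Solving the 2×2 system: x ≈ -39.8, y ≈ -39.6 km.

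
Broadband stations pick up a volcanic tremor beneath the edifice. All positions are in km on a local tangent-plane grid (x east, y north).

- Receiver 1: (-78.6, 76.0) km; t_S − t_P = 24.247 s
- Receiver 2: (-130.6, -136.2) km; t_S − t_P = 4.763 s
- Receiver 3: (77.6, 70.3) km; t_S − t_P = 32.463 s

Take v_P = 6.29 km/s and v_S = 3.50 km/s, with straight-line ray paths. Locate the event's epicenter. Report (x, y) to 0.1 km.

(-100.2, -114.1)

Distance from S−P lag: d = Δt · v_P v_S / (v_P − v_S) = Δt · (6.29·3.50)/(6.29−3.50) ≈ 7.8907·Δt.
So d_Receiver 1 = 191.33, d_Receiver 2 = 37.58, d_Receiver 3 = 256.16 km.
Circle about each station: (x + 78.6)² + (y − 76.0)² = 191.33²; (x + 130.6)² + (y + 136.2)² = 37.58²; (x − 77.6)² + (y − 70.3)² = 256.16².
Subtracting pairs of circle equations eliminates x²+y² and gives linear equations (the radical axes):
-104.0 x − 424.4 y = 58847.75
312.4 x − 11.4 y = -30000.89
Solving the 2×2 system: x ≈ -100.2, y ≈ -114.1 km.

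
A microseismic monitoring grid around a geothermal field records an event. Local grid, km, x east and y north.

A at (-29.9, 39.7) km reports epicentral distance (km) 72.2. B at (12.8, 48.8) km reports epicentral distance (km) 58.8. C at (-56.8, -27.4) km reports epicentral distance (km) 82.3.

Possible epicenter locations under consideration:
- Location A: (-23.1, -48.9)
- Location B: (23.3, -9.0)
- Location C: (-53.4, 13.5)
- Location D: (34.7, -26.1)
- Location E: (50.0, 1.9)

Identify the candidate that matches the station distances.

Location B

For each candidate, compare |candidate − station| to the reported distance:
Location A: residuals A 16.7, B 45.3, C 42.3 → max 45.3 km
Location B: residuals A 0.1, B 0.1, C 0.1 → max 0.1 km
Location C: residuals A 37.0, B 16.2, C 41.3 → max 41.3 km
Location D: residuals A 20.0, B 19.2, C 9.2 → max 20.0 km
Location E: residuals A 16.2, B 1.1, C 28.4 → max 28.4 km
Only Location B has all residuals ≈ 0.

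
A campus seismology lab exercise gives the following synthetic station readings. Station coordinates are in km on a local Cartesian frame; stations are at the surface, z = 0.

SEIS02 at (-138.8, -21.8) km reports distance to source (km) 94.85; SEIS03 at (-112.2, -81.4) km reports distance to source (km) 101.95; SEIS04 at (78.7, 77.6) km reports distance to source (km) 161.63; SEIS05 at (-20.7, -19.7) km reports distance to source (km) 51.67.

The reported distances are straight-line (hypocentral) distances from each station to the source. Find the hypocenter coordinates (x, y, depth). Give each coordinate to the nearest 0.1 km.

Each station gives a sphere (x−x_i)² + (y−y_i)² + z² = d_i² (stations at z=0).
Subtracting the SEIS02 sphere from SEIS03 and SEIS04: z² cancels, leaving linear equations in x and y:
53.2 x − 119.2 y = -1923.16
435.0 x + 198.8 y = -24652.96
Solving: x ≈ -53.196, y ≈ -7.608 km (keep extra digits for the depth step; rounded: -53.2, -7.6).
Then from the SEIS02 sphere: z² = 94.85² − (x + 138.8)² − (y + 21.8)² with x = -53.196, y = -7.608, so z ≈ 38.302 ≈ 38.3 km.

(-53.2, -7.6, 38.3)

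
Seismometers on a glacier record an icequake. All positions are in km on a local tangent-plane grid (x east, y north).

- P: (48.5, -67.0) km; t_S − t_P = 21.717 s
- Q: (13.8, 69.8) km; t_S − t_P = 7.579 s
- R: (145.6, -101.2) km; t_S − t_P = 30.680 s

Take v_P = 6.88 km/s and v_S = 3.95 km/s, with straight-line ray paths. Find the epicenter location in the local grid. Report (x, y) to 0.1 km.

x ≈ -41.5 km, y ≈ 113.2 km

Distance from S−P lag: d = Δt · v_P v_S / (v_P − v_S) = Δt · (6.88·3.95)/(6.88−3.95) ≈ 9.2751·Δt.
So d_P = 201.43, d_Q = 70.30, d_R = 284.56 km.
Circle about each station: (x − 48.5)² + (y + 67.0)² = 201.43²; (x − 13.8)² + (y − 69.8)² = 70.30²; (x − 145.6)² + (y + 101.2)² = 284.56².
Subtracting the P equation from the Q and R equations removes the quadratic terms:
-69.4 x + 273.6 y = 33853.18
194.2 x − 68.4 y = -15800.80
Solving the 2×2 system: x ≈ -41.5, y ≈ 113.2 km.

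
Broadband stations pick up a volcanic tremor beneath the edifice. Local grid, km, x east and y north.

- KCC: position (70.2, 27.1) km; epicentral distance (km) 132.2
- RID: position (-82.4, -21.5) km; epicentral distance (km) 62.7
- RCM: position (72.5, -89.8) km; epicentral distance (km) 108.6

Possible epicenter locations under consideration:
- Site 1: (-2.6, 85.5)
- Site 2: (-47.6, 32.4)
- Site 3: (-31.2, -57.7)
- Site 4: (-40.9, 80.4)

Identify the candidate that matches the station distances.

Site 3

For each candidate, compare |candidate − station| to the reported distance:
Site 1: residuals KCC 38.9, RID 70.8, RCM 82.1 → max 82.1 km
Site 2: residuals KCC 14.3, RID 1.5, RCM 62.7 → max 62.7 km
Site 3: residuals KCC 0.0, RID 0.0, RCM 0.0 → max 0.0 km
Site 4: residuals KCC 9.0, RID 47.3, RCM 95.9 → max 95.9 km
Only Site 3 has all residuals ≈ 0.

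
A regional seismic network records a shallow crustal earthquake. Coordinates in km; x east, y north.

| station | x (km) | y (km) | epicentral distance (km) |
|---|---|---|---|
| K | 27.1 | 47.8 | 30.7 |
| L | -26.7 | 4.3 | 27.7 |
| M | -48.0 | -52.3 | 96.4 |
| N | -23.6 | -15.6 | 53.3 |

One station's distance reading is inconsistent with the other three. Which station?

L

Solve using three stations at a time. Using K, M, N (subtract circle equations pairwise → linear system) gives (x, y) ≈ (17.2, 18.7).
Distances from that point to each station vs reported:
  K: calculated 30.7 vs reported 30.7 → residual 0.0 km
  L: calculated 46.2 vs reported 27.7 → residual 18.5 km
  M: calculated 96.4 vs reported 96.4 → residual 0.0 km
  N: calculated 53.3 vs reported 53.3 → residual 0.0 km
K, M, N are mutually consistent (residuals ≈ 0); L is off by 18.5 km.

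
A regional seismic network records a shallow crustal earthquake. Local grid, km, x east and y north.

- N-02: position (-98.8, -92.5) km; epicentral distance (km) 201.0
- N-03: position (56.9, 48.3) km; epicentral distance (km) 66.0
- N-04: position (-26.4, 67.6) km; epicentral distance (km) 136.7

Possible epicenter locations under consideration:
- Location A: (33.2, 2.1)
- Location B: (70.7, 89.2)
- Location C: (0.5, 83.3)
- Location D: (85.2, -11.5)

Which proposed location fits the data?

Location D

For each candidate, compare |candidate − station| to the reported distance:
Location A: residuals N-02 38.6, N-03 14.1, N-04 48.1 → max 48.1 km
Location B: residuals N-02 47.5, N-03 22.8, N-04 37.2 → max 47.5 km
Location C: residuals N-02 0.9, N-03 0.4, N-04 105.6 → max 105.6 km
Location D: residuals N-02 0.0, N-03 0.2, N-04 0.1 → max 0.2 km
Only Location D has all residuals ≈ 0.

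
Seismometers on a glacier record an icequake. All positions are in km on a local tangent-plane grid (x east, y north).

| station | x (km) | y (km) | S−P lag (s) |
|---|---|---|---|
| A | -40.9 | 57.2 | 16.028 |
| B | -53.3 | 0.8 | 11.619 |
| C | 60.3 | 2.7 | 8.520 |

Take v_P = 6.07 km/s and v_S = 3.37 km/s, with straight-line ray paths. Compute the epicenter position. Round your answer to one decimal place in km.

Distance from S−P lag: d = Δt · v_P v_S / (v_P − v_S) = Δt · (6.07·3.37)/(6.07−3.37) ≈ 7.5763·Δt.
So d_A = 121.43, d_B = 88.03, d_C = 64.55 km.
Circle about each station: (x + 40.9)² + (y − 57.2)² = 121.43²; (x + 53.3)² + (y − 0.8)² = 88.03²; (x − 60.3)² + (y − 2.7)² = 64.55².
Subtracting pairs of circle equations eliminates x²+y² and gives linear equations (the radical axes):
-24.8 x − 112.8 y = 4892.84
202.4 x − 109.0 y = 9277.27
Solving the 2×2 system: x ≈ 20.1, y ≈ -47.8 km.

20.1 km east, -47.8 km north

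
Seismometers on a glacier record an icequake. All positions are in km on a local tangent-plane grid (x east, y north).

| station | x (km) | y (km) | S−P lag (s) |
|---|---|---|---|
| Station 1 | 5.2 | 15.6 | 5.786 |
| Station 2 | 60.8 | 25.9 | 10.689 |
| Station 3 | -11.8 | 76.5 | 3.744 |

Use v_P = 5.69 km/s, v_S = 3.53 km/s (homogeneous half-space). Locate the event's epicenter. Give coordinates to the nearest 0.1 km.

Distance from S−P lag: d = Δt · v_P v_S / (v_P − v_S) = Δt · (5.69·3.53)/(5.69−3.53) ≈ 9.2989·Δt.
So d_Station 1 = 53.80, d_Station 2 = 99.40, d_Station 3 = 34.82 km.
Circle about each station: (x − 5.2)² + (y − 15.6)² = 53.80²; (x − 60.8)² + (y − 25.9)² = 99.40²; (x + 11.8)² + (y − 76.5)² = 34.82².
Subtracting the Station 1 equation from the Station 2 and Station 3 equations removes the quadratic terms:
111.2 x + 20.6 y = -2888.87
-34.0 x + 121.8 y = 7403.10
Solving the 2×2 system: x ≈ -35.4, y ≈ 50.9 km.

-35.4 km east, 50.9 km north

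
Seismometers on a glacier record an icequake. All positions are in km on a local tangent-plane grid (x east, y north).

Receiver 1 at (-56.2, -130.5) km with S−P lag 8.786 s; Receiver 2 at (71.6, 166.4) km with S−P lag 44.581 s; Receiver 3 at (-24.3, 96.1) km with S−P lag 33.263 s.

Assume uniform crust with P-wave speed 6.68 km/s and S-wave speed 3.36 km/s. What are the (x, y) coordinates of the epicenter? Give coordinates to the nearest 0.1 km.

Distance from S−P lag: d = Δt · v_P v_S / (v_P − v_S) = Δt · (6.68·3.36)/(6.68−3.36) ≈ 6.7605·Δt.
So d_Receiver 1 = 59.40, d_Receiver 2 = 301.39, d_Receiver 3 = 224.87 km.
Circle about each station: (x + 56.2)² + (y + 130.5)² = 59.40²; (x − 71.6)² + (y − 166.4)² = 301.39²; (x + 24.3)² + (y − 96.1)² = 224.87².
Subtracting the Receiver 1 equation from the Receiver 2 and Receiver 3 equations removes the quadratic terms:
255.6 x + 593.8 y = -74680.74
63.8 x + 453.2 y = -57401.15
Solving the 2×2 system: x ≈ 3.1, y ≈ -127.1 km.

x ≈ 3.1 km, y ≈ -127.1 km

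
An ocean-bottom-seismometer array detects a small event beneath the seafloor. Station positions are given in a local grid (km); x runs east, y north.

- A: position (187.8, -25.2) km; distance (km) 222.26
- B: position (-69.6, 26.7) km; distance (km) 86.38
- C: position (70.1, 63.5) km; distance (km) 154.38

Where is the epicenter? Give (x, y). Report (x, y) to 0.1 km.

Circle about each station: (x − 187.8)² + (y + 25.2)² = 222.26²; (x + 69.6)² + (y − 26.7)² = 86.38²; (x − 70.1)² + (y − 63.5)² = 154.38².
Subtracting the A equation from the B and C equations removes the quadratic terms:
-514.8 x + 103.8 y = 11591.17
-235.4 x + 177.4 y = -1391.30
Solving the 2×2 system: x ≈ -32.9, y ≈ -51.5 km.

(-32.9, -51.5)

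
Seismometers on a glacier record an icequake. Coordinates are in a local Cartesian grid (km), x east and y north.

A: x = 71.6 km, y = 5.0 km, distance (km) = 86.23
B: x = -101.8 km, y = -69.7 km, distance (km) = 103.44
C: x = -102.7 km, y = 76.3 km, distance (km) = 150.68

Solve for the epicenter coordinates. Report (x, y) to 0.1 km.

Circle about each station: (x − 71.6)² + (y − 5.0)² = 86.23²; (x + 101.8)² + (y + 69.7)² = 103.44²; (x + 102.7)² + (y − 76.3)² = 150.68².
Subtracting pairs of circle equations eliminates x²+y² and gives linear equations (the radical axes):
-346.8 x − 149.4 y = 6805.55
-348.6 x + 142.6 y = -4051.43
Solving the 2×2 system: x ≈ -3.6, y ≈ -37.2 km.

-3.6 km east, -37.2 km north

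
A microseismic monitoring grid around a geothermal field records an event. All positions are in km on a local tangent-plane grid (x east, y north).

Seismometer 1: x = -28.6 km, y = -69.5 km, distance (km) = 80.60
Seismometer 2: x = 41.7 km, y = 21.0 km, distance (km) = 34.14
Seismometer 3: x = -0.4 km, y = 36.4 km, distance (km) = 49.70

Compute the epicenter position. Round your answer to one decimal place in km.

x ≈ 22.9 km, y ≈ -7.5 km

Circle about each station: (x + 28.6)² + (y + 69.5)² = 80.60²; (x − 41.7)² + (y − 21.0)² = 34.14²; (x + 0.4)² + (y − 36.4)² = 49.70².
Subtracting pairs of circle equations eliminates x²+y² and gives linear equations (the radical axes):
140.6 x + 181.0 y = 1862.50
56.4 x + 211.8 y = -296.82
Solving the 2×2 system: x ≈ 22.9, y ≈ -7.5 km.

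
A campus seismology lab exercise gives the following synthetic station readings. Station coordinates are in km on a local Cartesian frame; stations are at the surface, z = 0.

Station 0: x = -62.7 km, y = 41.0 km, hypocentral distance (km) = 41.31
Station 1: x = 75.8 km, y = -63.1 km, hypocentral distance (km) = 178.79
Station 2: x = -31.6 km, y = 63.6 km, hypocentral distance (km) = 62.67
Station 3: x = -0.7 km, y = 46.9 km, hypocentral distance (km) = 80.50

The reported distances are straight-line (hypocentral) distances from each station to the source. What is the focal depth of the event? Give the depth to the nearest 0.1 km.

z ≈ 40.1 km

Each station gives a sphere (x−x_i)² + (y−y_i)² + z² = d_i² (stations at z=0).
Subtracting the Station 0 sphere from Station 1 and Station 2: z² cancels, leaving linear equations in x and y:
277.0 x − 208.2 y = -26144.39
62.2 x + 45.2 y = -2789.78
Solving: x ≈ -69.200, y ≈ 33.506 km (keep extra digits for the depth step; rounded: -69.2, 33.5).
Then from the Station 0 sphere: z² = 41.31² − (x + 62.7)² − (y − 41.0)² with x = -69.200, y = 33.506, so z ≈ 40.101 ≈ 40.1 km.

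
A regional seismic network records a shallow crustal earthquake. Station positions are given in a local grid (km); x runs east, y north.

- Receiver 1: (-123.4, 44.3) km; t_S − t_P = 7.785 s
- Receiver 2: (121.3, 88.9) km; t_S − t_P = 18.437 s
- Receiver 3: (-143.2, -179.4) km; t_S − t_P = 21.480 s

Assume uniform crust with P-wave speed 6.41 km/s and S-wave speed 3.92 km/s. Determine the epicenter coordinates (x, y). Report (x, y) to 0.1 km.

Distance from S−P lag: d = Δt · v_P v_S / (v_P − v_S) = Δt · (6.41·3.92)/(6.41−3.92) ≈ 10.0912·Δt.
So d_Receiver 1 = 78.56, d_Receiver 2 = 186.05, d_Receiver 3 = 216.76 km.
Circle about each station: (x + 123.4)² + (y − 44.3)² = 78.56²; (x − 121.3)² + (y − 88.9)² = 186.05²; (x + 143.2)² + (y + 179.4)² = 216.76².
Subtracting the Receiver 1 equation from the Receiver 2 and Receiver 3 equations removes the quadratic terms:
489.4 x + 89.2 y = -23016.08
-39.6 x − 447.4 y = -5312.67
Solving the 2×2 system: x ≈ -50.0, y ≈ 16.3 km.
Check against Receiver 1 (with the unrounded x, y): √((x + 123.4)²+(y − 44.3)²) = 78.56 ≈ 78.56 km. ✓

(-50.0, 16.3)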